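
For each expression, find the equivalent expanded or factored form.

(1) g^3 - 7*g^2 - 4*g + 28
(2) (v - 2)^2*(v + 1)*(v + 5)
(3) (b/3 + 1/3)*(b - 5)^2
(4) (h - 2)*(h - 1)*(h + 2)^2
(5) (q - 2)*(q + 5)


(1) = (g - 7)*(g - 2)*(g + 2)
(2) = v^4 + 2*v^3 - 15*v^2 + 4*v + 20
(3) = b^3/3 - 3*b^2 + 5*b + 25/3
(4) = h^4 + h^3 - 6*h^2 - 4*h + 8
(5) = q^2 + 3*q - 10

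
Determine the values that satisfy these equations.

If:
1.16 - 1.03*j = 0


Then:
j = 1.13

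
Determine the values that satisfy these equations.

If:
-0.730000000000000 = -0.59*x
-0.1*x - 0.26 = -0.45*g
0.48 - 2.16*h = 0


Then:
g = 0.85
h = 0.22
x = 1.24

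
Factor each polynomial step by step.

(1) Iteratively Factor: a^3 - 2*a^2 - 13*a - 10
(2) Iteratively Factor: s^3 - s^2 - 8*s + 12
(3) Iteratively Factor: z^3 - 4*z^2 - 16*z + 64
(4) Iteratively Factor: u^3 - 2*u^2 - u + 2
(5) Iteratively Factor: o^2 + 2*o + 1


(1) = (a + 1)*(a^2 - 3*a - 10) = (a - 5)*(a + 1)*(a + 2)
(2) = (s - 2)*(s^2 + s - 6) = (s - 2)^2*(s + 3)
(3) = (z - 4)*(z^2 - 16) = (z - 4)^2*(z + 4)
(4) = (u - 2)*(u^2 - 1) = (u - 2)*(u - 1)*(u + 1)
(5) = (o + 1)*(o + 1)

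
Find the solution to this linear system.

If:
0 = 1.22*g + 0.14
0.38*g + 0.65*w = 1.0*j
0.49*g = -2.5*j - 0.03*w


Then:
g = -0.11
j = 0.02
w = 0.10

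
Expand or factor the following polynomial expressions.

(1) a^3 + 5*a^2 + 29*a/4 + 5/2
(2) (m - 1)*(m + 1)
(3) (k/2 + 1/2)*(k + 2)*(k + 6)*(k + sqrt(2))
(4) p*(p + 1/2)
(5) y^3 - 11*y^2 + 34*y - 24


(1) = (a + 1/2)*(a + 2)*(a + 5/2)
(2) = m^2 - 1
(3) = k^4/2 + sqrt(2)*k^3/2 + 9*k^3/2 + 9*sqrt(2)*k^2/2 + 10*k^2 + 6*k + 10*sqrt(2)*k + 6*sqrt(2)
(4) = p^2 + p/2
(5) = (y - 6)*(y - 4)*(y - 1)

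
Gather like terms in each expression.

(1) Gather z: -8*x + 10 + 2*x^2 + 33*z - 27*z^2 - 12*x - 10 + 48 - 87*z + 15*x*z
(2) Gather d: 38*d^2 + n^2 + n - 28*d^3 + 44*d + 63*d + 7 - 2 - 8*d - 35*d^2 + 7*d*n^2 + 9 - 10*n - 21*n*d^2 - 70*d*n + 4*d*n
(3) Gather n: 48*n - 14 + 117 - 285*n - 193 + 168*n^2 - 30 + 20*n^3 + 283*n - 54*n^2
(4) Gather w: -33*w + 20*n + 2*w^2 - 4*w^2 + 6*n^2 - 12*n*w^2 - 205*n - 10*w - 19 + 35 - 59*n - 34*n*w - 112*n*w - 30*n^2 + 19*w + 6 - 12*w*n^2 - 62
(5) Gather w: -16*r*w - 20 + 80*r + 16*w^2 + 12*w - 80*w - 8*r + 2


(1) = 2*x^2 - 20*x - 27*z^2 + z*(15*x - 54) + 48
(2) = -28*d^3 + d^2*(3 - 21*n) + d*(7*n^2 - 66*n + 99) + n^2 - 9*n + 14
(3) = 20*n^3 + 114*n^2 + 46*n - 120
(4) = -24*n^2 - 244*n + w^2*(-12*n - 2) + w*(-12*n^2 - 146*n - 24) - 40
(5) = 72*r + 16*w^2 + w*(-16*r - 68) - 18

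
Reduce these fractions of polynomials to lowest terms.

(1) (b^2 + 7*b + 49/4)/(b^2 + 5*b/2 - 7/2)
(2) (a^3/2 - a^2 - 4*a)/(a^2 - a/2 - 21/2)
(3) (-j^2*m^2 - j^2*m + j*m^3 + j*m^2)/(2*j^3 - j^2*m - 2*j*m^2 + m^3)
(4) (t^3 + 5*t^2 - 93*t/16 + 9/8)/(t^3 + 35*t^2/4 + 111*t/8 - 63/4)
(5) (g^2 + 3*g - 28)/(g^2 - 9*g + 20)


(1) = (2*b + 7)/(2*b - 2)
(2) = (a^3 - 2*a^2 - 8*a)/(2*a^2 - a - 21)
(3) = (-j*m^2 - j*m)/(2*j^2 + j*m - m^2)
(4) = (4*t - 1)/(4*t + 14)
(5) = (g + 7)/(g - 5)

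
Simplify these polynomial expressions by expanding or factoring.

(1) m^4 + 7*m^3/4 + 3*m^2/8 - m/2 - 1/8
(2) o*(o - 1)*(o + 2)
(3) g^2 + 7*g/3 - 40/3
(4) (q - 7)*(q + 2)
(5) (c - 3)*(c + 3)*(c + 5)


(1) = (m - 1/2)*(m + 1/4)*(m + 1)^2
(2) = o^3 + o^2 - 2*o
(3) = (g - 8/3)*(g + 5)
(4) = q^2 - 5*q - 14
(5) = c^3 + 5*c^2 - 9*c - 45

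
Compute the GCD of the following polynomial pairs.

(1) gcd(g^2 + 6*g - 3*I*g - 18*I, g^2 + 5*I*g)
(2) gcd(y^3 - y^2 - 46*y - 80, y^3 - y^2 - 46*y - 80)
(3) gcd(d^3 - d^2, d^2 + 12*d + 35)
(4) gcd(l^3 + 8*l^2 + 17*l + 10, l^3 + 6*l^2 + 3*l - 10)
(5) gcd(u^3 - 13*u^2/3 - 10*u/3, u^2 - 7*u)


(1) = 1
(2) = gcd((y - 8)*(y + 2)*(y + 5), (y - 8)*(y + 2)*(y + 5)) = y^3 - y^2 - 46*y - 80
(3) = 1
(4) = l^2 + 7*l + 10
(5) = gcd(u*(u - 5)*(u + 2/3), u*(u - 7)) = u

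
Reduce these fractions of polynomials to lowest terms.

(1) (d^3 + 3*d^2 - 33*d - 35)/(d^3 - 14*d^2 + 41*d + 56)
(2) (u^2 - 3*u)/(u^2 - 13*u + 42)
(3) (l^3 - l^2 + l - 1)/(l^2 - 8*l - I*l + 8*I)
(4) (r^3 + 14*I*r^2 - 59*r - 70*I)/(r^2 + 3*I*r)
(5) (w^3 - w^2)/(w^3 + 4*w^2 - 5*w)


(1) = (d^2 + 2*d - 35)/(d^2 - 15*d + 56)
(2) = (u^2 - 3*u)/(u^2 - 13*u + 42)
(3) = (l^2 + l*(-1 + I) - I)/(l - 8)
(4) = (r^3 + 14*I*r^2 - 59*r - 70*I)/(r^2 + 3*I*r)
(5) = w/(w + 5)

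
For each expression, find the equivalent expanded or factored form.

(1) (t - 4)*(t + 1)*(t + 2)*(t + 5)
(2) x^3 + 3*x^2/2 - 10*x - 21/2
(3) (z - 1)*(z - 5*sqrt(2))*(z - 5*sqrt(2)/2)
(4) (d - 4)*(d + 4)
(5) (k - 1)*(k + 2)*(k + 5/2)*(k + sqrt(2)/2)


(1) = t^4 + 4*t^3 - 15*t^2 - 58*t - 40
(2) = (x - 3)*(x + 1)*(x + 7/2)
(3) = z^3 - 15*sqrt(2)*z^2/2 - z^2 + 15*sqrt(2)*z/2 + 25*z - 25
(4) = d^2 - 16
(5) = k^4 + sqrt(2)*k^3/2 + 7*k^3/2 + k^2/2 + 7*sqrt(2)*k^2/4 - 5*k + sqrt(2)*k/4 - 5*sqrt(2)/2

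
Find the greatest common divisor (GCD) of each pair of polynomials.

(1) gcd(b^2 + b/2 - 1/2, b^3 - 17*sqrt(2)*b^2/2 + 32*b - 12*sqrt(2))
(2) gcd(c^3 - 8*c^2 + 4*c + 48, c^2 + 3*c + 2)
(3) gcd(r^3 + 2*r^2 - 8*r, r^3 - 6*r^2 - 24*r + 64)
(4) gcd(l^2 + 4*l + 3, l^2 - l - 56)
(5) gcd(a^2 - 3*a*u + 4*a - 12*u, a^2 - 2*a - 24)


(1) = gcd((b - 1/2)*(b + 1), (b - 6*sqrt(2))*(b - 2*sqrt(2))*(b - sqrt(2)/2)) = 1
(2) = c + 2
(3) = r^2 + 2*r - 8
(4) = 1
(5) = gcd((a + 4)*(a - 3*u), (a - 6)*(a + 4)) = a + 4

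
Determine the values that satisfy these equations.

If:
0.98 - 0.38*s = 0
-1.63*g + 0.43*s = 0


Then:
g = 0.68
s = 2.58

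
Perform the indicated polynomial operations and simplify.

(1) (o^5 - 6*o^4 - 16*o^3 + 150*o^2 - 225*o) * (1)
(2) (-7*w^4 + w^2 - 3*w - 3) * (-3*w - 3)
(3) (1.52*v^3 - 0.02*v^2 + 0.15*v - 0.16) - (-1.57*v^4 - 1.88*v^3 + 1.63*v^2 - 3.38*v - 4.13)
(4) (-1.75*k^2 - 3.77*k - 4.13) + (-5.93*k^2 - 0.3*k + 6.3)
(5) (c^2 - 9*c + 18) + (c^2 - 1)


(1) = o^5 - 6*o^4 - 16*o^3 + 150*o^2 - 225*o
(2) = 21*w^5 + 21*w^4 - 3*w^3 + 6*w^2 + 18*w + 9
(3) = 1.57*v^4 + 3.4*v^3 - 1.65*v^2 + 3.53*v + 3.97
(4) = -7.68*k^2 - 4.07*k + 2.17
(5) = 2*c^2 - 9*c + 17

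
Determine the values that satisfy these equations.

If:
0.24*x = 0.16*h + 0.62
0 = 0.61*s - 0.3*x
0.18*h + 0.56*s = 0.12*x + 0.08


Then:
h = -1.13
s = 0.90
x = 1.83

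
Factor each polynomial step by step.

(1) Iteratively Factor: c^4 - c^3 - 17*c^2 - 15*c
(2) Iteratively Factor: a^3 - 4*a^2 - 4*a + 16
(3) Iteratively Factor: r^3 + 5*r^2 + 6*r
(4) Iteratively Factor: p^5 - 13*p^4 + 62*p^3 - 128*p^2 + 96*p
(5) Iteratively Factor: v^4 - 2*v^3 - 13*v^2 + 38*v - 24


(1) = (c + 1)*(c^3 - 2*c^2 - 15*c) = c*(c + 1)*(c^2 - 2*c - 15) = c*(c - 5)*(c + 1)*(c + 3)
(2) = (a - 4)*(a^2 - 4) = (a - 4)*(a - 2)*(a + 2)
(3) = (r + 2)*(r^2 + 3*r) = r*(r + 2)*(r + 3)
(4) = (p - 4)*(p^4 - 9*p^3 + 26*p^2 - 24*p) = (p - 4)*(p - 2)*(p^3 - 7*p^2 + 12*p) = p*(p - 4)*(p - 2)*(p^2 - 7*p + 12) = p*(p - 4)^2*(p - 2)*(p - 3)
(5) = (v - 3)*(v^3 + v^2 - 10*v + 8) = (v - 3)*(v + 4)*(v^2 - 3*v + 2) = (v - 3)*(v - 1)*(v + 4)*(v - 2)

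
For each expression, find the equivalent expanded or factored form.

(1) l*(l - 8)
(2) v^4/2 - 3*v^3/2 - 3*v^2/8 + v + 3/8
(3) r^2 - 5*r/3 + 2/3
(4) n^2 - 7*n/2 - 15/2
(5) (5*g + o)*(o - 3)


(1) = l^2 - 8*l
(2) = (v/2 + 1/4)*(v - 3)*(v - 1)*(v + 1/2)
(3) = (r - 1)*(r - 2/3)
(4) = (n - 5)*(n + 3/2)
(5) = 5*g*o - 15*g + o^2 - 3*o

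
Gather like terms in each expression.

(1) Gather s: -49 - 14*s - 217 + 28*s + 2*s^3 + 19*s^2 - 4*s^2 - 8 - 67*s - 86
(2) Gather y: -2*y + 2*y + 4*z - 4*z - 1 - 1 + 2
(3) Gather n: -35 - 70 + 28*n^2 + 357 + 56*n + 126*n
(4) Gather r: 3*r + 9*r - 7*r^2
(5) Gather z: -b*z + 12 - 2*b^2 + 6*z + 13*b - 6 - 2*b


(1) = 2*s^3 + 15*s^2 - 53*s - 360
(2) = 0
(3) = 28*n^2 + 182*n + 252
(4) = -7*r^2 + 12*r
(5) = -2*b^2 + 11*b + z*(6 - b) + 6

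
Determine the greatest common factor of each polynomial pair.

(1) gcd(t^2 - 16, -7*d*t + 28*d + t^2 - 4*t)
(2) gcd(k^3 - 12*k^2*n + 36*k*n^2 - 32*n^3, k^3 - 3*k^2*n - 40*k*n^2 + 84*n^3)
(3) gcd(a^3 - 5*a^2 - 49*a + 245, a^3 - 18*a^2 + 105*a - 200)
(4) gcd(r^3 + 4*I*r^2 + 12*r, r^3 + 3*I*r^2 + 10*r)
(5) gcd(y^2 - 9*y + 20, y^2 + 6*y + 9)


(1) = gcd((t - 4)*(t + 4), (-7*d + t)*(t - 4)) = t - 4
(2) = gcd((k - 8*n)*(k - 2*n)^2, (k - 7*n)*(k - 2*n)*(k + 6*n)) = k - 2*n
(3) = a - 5
(4) = r^2 - 2*I*r
(5) = gcd((y - 5)*(y - 4), (y + 3)^2) = 1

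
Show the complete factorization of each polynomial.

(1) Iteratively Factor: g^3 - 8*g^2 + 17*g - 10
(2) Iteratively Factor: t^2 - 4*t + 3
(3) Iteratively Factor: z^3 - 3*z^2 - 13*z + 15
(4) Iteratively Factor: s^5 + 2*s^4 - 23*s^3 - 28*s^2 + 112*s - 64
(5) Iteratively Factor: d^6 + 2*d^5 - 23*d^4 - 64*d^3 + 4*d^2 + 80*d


(1) = (g - 2)*(g^2 - 6*g + 5) = (g - 5)*(g - 2)*(g - 1)
(2) = (t - 3)*(t - 1)
(3) = (z + 3)*(z^2 - 6*z + 5) = (z - 5)*(z + 3)*(z - 1)
(4) = (s + 4)*(s^4 - 2*s^3 - 15*s^2 + 32*s - 16) = (s - 4)*(s + 4)*(s^3 + 2*s^2 - 7*s + 4) = (s - 4)*(s - 1)*(s + 4)*(s^2 + 3*s - 4) = (s - 4)*(s - 1)*(s + 4)^2*(s - 1)
(5) = (d + 2)*(d^5 - 23*d^3 - 18*d^2 + 40*d) = (d - 1)*(d + 2)*(d^4 + d^3 - 22*d^2 - 40*d) = (d - 1)*(d + 2)*(d + 4)*(d^3 - 3*d^2 - 10*d) = (d - 1)*(d + 2)^2*(d + 4)*(d^2 - 5*d) = d*(d - 1)*(d + 2)^2*(d + 4)*(d - 5)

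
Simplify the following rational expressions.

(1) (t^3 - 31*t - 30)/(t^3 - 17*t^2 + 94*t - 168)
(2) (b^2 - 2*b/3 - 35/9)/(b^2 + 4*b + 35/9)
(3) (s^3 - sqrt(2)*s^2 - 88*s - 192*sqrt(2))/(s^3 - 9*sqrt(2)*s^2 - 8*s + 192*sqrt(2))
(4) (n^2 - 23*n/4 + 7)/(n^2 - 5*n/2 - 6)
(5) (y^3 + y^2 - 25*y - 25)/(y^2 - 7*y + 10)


(1) = (t^2 + 6*t + 5)/(t^2 - 11*t + 28)
(2) = (3*b - 7)/(3*b + 7)
(3) = (s + 4*sqrt(2))/(s - 4*sqrt(2))
(4) = (4*n - 7)/(4*n + 6)
(5) = (y^2 + 6*y + 5)/(y - 2)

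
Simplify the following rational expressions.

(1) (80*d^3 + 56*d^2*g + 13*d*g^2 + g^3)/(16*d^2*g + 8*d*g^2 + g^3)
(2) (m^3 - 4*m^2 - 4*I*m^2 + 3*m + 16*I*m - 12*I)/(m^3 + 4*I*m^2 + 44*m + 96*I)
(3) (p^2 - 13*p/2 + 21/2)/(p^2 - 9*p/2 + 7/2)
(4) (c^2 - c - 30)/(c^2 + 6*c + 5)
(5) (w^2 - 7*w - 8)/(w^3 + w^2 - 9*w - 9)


(1) = (5*d + g)/g
(2) = (m^3 + m^2*(-4 - 4*I) + m*(3 + 16*I) - 12*I)/(m^3 + 4*I*m^2 + 44*m + 96*I)
(3) = (p - 3)/(p - 1)
(4) = (c - 6)/(c + 1)
(5) = (w - 8)/(w^2 - 9)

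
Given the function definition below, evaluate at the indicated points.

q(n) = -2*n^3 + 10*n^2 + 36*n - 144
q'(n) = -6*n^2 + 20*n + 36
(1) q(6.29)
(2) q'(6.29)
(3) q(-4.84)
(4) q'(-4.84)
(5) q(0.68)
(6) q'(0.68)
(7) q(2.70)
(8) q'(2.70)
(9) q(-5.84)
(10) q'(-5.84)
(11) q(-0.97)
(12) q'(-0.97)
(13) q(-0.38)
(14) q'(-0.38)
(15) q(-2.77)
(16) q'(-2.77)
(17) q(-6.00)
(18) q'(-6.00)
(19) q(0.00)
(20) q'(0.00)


(1) = -19.64
(2) = -75.58
(3) = 142.78
(4) = -201.35
(5) = -115.52
(6) = 46.83
(7) = -13.27
(8) = 46.26
(9) = 385.17
(10) = -285.43
(11) = -167.69
(12) = 10.95
(13) = -156.13
(14) = 27.53
(15) = -124.48
(16) = -65.44
(17) = 432.00
(18) = -300.00
(19) = -144.00
(20) = 36.00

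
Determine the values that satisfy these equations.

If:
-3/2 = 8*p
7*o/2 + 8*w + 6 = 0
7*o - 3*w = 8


Then:
o = 92/133
p = -3/16
w = -20/19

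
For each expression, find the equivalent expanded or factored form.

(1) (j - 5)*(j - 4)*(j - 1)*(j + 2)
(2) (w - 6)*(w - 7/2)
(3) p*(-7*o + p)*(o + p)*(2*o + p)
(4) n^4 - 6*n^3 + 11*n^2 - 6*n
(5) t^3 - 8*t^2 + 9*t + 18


(1) = j^4 - 8*j^3 + 9*j^2 + 38*j - 40
(2) = w^2 - 19*w/2 + 21
(3) = -14*o^3*p - 19*o^2*p^2 - 4*o*p^3 + p^4
(4) = n*(n - 3)*(n - 2)*(n - 1)
(5) = (t - 6)*(t - 3)*(t + 1)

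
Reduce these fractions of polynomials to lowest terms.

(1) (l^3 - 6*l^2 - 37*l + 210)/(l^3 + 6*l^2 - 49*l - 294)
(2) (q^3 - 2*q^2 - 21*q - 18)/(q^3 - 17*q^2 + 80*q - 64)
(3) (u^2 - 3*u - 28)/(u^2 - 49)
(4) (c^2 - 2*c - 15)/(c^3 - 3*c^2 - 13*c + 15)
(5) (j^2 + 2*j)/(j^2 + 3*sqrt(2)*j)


(1) = (l - 5)/(l + 7)
(2) = (q^3 - 2*q^2 - 21*q - 18)/(q^3 - 17*q^2 + 80*q - 64)
(3) = (u + 4)/(u + 7)
(4) = 1/(c - 1)
(5) = (j + 2)/(j + 3*sqrt(2))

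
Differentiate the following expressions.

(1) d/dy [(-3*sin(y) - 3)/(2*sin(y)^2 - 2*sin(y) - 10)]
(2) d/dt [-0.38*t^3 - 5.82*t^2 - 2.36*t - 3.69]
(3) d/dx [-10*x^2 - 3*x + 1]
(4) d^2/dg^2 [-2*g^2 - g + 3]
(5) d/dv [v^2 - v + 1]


(1) = 3*(sin(y)^2 + 2*sin(y) + 4)*cos(y)/(2*(sin(y) + cos(y)^2 + 4)^2)
(2) = -1.14*t^2 - 11.64*t - 2.36
(3) = -20*x - 3
(4) = -4
(5) = 2*v - 1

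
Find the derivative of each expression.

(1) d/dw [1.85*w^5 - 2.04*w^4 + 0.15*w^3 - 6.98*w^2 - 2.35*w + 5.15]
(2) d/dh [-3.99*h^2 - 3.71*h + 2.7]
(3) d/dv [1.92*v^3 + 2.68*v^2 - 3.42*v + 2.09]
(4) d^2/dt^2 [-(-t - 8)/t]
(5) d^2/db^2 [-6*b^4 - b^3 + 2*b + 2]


(1) = 9.25*w^4 - 8.16*w^3 + 0.45*w^2 - 13.96*w - 2.35
(2) = -7.98*h - 3.71
(3) = 5.76*v^2 + 5.36*v - 3.42
(4) = 16/t^3
(5) = 6*b*(-12*b - 1)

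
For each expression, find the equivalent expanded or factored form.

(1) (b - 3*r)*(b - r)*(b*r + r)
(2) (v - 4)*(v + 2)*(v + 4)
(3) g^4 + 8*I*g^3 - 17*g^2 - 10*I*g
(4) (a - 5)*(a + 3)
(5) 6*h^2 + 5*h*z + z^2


(1) = b^3*r - 4*b^2*r^2 + b^2*r + 3*b*r^3 - 4*b*r^2 + 3*r^3
(2) = v^3 + 2*v^2 - 16*v - 32
(3) = g*(g + I)*(g + 2*I)*(g + 5*I)
(4) = a^2 - 2*a - 15
(5) = (2*h + z)*(3*h + z)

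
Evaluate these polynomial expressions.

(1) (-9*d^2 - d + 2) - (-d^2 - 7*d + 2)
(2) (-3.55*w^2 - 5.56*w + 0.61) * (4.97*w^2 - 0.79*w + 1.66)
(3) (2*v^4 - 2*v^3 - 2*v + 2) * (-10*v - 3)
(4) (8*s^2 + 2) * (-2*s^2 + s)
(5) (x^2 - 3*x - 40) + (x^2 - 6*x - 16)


(1) = -8*d^2 + 6*d
(2) = -17.6435*w^4 - 24.8287*w^3 + 1.5311*w^2 - 9.7115*w + 1.0126
(3) = -20*v^5 + 14*v^4 + 6*v^3 + 20*v^2 - 14*v - 6
(4) = -16*s^4 + 8*s^3 - 4*s^2 + 2*s
(5) = 2*x^2 - 9*x - 56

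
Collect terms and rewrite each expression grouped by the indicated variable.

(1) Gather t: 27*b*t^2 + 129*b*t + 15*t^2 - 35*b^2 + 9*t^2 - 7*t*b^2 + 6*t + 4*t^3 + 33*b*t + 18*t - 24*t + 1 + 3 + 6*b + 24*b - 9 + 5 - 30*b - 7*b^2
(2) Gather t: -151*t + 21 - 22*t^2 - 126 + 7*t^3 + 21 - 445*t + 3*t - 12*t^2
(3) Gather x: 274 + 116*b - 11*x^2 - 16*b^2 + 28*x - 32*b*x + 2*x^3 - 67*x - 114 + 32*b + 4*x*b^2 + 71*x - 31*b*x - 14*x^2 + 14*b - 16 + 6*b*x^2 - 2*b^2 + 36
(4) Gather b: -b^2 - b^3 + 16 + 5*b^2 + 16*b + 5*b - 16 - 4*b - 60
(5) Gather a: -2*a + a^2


(1) = -42*b^2 + 4*t^3 + t^2*(27*b + 24) + t*(-7*b^2 + 162*b)
(2) = 7*t^3 - 34*t^2 - 593*t - 84
(3) = -18*b^2 + 162*b + 2*x^3 + x^2*(6*b - 25) + x*(4*b^2 - 63*b + 32) + 180
(4) = -b^3 + 4*b^2 + 17*b - 60
(5) = a^2 - 2*a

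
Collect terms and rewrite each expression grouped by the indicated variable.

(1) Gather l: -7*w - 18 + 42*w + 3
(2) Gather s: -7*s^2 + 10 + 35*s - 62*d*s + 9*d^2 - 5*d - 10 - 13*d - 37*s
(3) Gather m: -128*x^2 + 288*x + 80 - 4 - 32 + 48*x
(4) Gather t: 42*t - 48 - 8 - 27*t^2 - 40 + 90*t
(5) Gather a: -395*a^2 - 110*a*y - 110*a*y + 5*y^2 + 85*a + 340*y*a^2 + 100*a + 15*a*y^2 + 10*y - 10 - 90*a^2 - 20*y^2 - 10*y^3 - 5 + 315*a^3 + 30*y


(1) = 35*w - 15
(2) = 9*d^2 - 18*d - 7*s^2 + s*(-62*d - 2)
(3) = -128*x^2 + 336*x + 44
(4) = -27*t^2 + 132*t - 96
(5) = 315*a^3 + a^2*(340*y - 485) + a*(15*y^2 - 220*y + 185) - 10*y^3 - 15*y^2 + 40*y - 15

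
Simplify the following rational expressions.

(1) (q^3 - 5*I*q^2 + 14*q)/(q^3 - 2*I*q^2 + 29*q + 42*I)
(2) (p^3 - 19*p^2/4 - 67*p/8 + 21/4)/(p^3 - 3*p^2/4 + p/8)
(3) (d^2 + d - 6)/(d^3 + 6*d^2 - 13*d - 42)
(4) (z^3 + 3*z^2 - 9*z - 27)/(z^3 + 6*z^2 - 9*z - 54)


(1) = q/(q + 3*I)
(2) = (4*p^2 - 17*p - 42)/(4*p^2 - p)
(3) = (d^2 + d - 6)/(d^3 + 6*d^2 - 13*d - 42)
(4) = (z + 3)/(z + 6)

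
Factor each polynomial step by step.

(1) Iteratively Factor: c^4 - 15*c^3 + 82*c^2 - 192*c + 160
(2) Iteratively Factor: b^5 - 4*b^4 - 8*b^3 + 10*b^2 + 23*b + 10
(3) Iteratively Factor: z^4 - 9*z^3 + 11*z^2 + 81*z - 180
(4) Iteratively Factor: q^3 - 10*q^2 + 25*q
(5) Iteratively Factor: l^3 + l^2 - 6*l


(1) = (c - 5)*(c^3 - 10*c^2 + 32*c - 32) = (c - 5)*(c - 4)*(c^2 - 6*c + 8) = (c - 5)*(c - 4)*(c - 2)*(c - 4)
(2) = (b + 1)*(b^4 - 5*b^3 - 3*b^2 + 13*b + 10) = (b + 1)^2*(b^3 - 6*b^2 + 3*b + 10) = (b - 2)*(b + 1)^2*(b^2 - 4*b - 5) = (b - 5)*(b - 2)*(b + 1)^2*(b + 1)
(3) = (z - 5)*(z^3 - 4*z^2 - 9*z + 36) = (z - 5)*(z + 3)*(z^2 - 7*z + 12) = (z - 5)*(z - 4)*(z + 3)*(z - 3)
(4) = (q - 5)*(q^2 - 5*q) = q*(q - 5)*(q - 5)
(5) = (l + 3)*(l^2 - 2*l) = (l - 2)*(l + 3)*(l)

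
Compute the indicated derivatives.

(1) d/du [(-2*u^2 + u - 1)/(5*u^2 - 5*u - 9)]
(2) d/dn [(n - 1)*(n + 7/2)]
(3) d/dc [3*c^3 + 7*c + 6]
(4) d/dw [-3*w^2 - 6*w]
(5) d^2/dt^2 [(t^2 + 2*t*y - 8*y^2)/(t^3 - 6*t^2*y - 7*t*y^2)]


(1) = (5*u^2 + 46*u - 14)/(25*u^4 - 50*u^3 - 65*u^2 + 90*u + 81)
(2) = 2*n + 5/2
(3) = 9*c^2 + 7
(4) = -6*w - 6
(5) = 2*(-t^6 - 6*t^5*y + 63*t^4*y^2 - 428*t^3*y^3 + 696*t^2*y^4 + 1008*t*y^5 + 392*y^6)/(t^3*(-t^6 + 18*t^5*y - 87*t^4*y^2 - 36*t^3*y^3 + 609*t^2*y^4 + 882*t*y^5 + 343*y^6))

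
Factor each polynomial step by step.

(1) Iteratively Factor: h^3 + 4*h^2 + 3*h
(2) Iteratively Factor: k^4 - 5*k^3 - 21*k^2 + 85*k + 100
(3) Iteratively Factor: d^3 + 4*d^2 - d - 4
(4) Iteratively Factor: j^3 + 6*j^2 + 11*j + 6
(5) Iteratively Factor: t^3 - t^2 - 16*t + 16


(1) = (h)*(h^2 + 4*h + 3) = h*(h + 1)*(h + 3)
(2) = (k + 1)*(k^3 - 6*k^2 - 15*k + 100) = (k - 5)*(k + 1)*(k^2 - k - 20) = (k - 5)*(k + 1)*(k + 4)*(k - 5)
(3) = (d + 4)*(d^2 - 1) = (d + 1)*(d + 4)*(d - 1)
(4) = (j + 3)*(j^2 + 3*j + 2) = (j + 2)*(j + 3)*(j + 1)
(5) = (t - 4)*(t^2 + 3*t - 4) = (t - 4)*(t + 4)*(t - 1)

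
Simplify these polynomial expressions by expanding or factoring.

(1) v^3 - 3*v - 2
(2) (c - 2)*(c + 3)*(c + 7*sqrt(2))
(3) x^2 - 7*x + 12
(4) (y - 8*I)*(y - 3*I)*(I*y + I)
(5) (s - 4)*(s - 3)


(1) = (v - 2)*(v + 1)^2
(2) = c^3 + c^2 + 7*sqrt(2)*c^2 - 6*c + 7*sqrt(2)*c - 42*sqrt(2)
(3) = (x - 4)*(x - 3)
(4) = I*y^3 + 11*y^2 + I*y^2 + 11*y - 24*I*y - 24*I
(5) = s^2 - 7*s + 12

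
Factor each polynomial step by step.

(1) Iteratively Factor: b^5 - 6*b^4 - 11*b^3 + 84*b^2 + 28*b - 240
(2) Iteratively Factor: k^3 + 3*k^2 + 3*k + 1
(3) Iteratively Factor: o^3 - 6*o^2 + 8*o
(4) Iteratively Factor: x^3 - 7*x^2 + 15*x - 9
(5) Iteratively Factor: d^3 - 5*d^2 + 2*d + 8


(1) = (b + 2)*(b^4 - 8*b^3 + 5*b^2 + 74*b - 120) = (b + 2)*(b + 3)*(b^3 - 11*b^2 + 38*b - 40) = (b - 4)*(b + 2)*(b + 3)*(b^2 - 7*b + 10) = (b - 5)*(b - 4)*(b + 2)*(b + 3)*(b - 2)
(2) = (k + 1)*(k^2 + 2*k + 1) = (k + 1)^2*(k + 1)
(3) = (o)*(o^2 - 6*o + 8) = o*(o - 4)*(o - 2)
(4) = (x - 3)*(x^2 - 4*x + 3) = (x - 3)*(x - 1)*(x - 3)
(5) = (d - 4)*(d^2 - d - 2) = (d - 4)*(d + 1)*(d - 2)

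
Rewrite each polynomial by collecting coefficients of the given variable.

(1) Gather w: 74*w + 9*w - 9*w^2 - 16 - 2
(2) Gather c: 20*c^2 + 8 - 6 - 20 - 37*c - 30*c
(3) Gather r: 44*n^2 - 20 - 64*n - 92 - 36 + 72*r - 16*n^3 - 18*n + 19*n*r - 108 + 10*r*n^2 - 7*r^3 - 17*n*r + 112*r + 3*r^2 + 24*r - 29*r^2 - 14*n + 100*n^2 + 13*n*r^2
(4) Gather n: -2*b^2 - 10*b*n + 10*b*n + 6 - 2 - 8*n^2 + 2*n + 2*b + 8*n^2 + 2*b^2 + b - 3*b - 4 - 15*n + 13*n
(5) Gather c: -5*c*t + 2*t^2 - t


(1) = -9*w^2 + 83*w - 18
(2) = 20*c^2 - 67*c - 18
(3) = -16*n^3 + 144*n^2 - 96*n - 7*r^3 + r^2*(13*n - 26) + r*(10*n^2 + 2*n + 208) - 256
(4) = 0
(5) = -5*c*t + 2*t^2 - t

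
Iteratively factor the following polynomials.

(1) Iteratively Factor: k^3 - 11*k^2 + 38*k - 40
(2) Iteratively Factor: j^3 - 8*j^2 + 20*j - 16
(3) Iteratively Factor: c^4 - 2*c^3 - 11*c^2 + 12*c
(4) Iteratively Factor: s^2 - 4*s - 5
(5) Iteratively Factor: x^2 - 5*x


(1) = (k - 2)*(k^2 - 9*k + 20) = (k - 4)*(k - 2)*(k - 5)
(2) = (j - 2)*(j^2 - 6*j + 8) = (j - 4)*(j - 2)*(j - 2)
(3) = (c + 3)*(c^3 - 5*c^2 + 4*c) = (c - 4)*(c + 3)*(c^2 - c) = (c - 4)*(c - 1)*(c + 3)*(c)
(4) = (s - 5)*(s + 1)
(5) = (x)*(x - 5)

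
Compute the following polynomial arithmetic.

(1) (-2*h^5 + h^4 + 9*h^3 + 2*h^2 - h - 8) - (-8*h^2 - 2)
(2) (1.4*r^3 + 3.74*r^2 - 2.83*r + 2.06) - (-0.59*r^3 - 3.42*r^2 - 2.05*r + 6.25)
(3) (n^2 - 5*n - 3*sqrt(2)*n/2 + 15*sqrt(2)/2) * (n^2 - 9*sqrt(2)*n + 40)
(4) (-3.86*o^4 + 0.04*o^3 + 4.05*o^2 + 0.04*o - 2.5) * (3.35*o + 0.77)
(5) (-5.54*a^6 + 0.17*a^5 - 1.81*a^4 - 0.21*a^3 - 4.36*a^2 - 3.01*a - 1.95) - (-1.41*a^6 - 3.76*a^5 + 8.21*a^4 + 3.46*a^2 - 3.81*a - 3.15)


(1) = -2*h^5 + h^4 + 9*h^3 + 10*h^2 - h - 6
(2) = 1.99*r^3 + 7.16*r^2 - 0.78*r - 4.19
(3) = n^4 - 21*sqrt(2)*n^3/2 - 5*n^3 + 67*n^2 + 105*sqrt(2)*n^2/2 - 335*n - 60*sqrt(2)*n + 300*sqrt(2)
(4) = -12.931*o^5 - 2.8382*o^4 + 13.5983*o^3 + 3.2525*o^2 - 8.3442*o - 1.925
(5) = -4.13*a^6 + 3.93*a^5 - 10.02*a^4 - 0.21*a^3 - 7.82*a^2 + 0.8*a + 1.2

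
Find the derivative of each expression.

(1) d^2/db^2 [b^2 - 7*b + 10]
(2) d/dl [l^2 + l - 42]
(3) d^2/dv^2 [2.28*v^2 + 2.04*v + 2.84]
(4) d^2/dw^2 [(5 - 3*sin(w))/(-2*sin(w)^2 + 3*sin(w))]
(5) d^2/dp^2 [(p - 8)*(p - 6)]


(1) = 2
(2) = 2*l + 1
(3) = 4.56000000000000
(4) = (-12*sin(w)^2 + 62*sin(w) - 66 - 75/sin(w) + 180/sin(w)^2 - 90/sin(w)^3)/(2*sin(w) - 3)^3
(5) = 2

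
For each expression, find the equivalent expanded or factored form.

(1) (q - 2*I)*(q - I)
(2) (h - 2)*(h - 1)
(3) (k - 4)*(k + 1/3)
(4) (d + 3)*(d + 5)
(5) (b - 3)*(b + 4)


(1) = q^2 - 3*I*q - 2
(2) = h^2 - 3*h + 2
(3) = k^2 - 11*k/3 - 4/3
(4) = d^2 + 8*d + 15
(5) = b^2 + b - 12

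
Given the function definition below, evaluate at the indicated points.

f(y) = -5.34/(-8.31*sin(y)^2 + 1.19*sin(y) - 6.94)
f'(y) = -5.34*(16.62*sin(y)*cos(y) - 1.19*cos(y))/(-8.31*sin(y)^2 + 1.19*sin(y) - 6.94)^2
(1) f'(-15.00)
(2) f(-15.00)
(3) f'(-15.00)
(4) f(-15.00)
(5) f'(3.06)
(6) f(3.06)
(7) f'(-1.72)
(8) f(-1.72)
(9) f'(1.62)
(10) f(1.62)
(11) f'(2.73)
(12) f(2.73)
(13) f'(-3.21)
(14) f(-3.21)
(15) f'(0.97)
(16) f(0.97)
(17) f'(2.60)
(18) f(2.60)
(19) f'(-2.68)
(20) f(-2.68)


(1) = -0.39
(2) = 0.48
(3) = -0.39
(4) = 0.48
(5) = 0.02
(6) = 0.77
(7) = -0.05
(8) = 0.33
(9) = 0.02
(10) = 0.38
(11) = 0.44
(12) = 0.69
(13) = -0.01
(14) = 0.77
(15) = -0.28
(16) = 0.46
(17) = 0.46
(18) = 0.63
(19) = -0.49
(20) = 0.59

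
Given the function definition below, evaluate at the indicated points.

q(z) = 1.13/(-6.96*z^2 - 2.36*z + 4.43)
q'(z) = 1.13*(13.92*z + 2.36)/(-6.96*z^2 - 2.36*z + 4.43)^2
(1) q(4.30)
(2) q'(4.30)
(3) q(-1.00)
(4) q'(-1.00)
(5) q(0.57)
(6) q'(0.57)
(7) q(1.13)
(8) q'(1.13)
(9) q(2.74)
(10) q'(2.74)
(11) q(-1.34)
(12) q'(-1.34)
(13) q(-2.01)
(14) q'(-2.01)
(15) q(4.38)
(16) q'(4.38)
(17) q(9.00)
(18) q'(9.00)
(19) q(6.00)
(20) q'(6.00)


(1) = -0.01
(2) = 0.00
(3) = -6.65
(4) = -452.00
(5) = 1.37
(6) = 17.15
(7) = -0.16
(8) = 0.40
(9) = -0.02
(10) = 0.02
(11) = -0.23
(12) = -0.77
(13) = -0.06
(14) = -0.08
(15) = -0.01
(16) = 0.00
(17) = -0.00
(18) = 0.00
(19) = -0.00
(20) = 0.00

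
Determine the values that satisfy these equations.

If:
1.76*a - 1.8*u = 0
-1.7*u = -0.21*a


Then:
a = 0.00
u = 0.00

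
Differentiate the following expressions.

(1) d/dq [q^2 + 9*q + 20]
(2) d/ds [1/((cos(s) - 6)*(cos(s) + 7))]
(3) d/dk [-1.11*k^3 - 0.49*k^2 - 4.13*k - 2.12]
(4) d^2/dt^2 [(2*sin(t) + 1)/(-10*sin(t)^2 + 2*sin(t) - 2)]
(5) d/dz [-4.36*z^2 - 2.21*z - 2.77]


(1) = 2*q + 9
(2) = (sin(s) + sin(2*s))/((cos(s) - 6)^2*(cos(s) + 7)^2)
(3) = -3.33*k^2 - 0.98*k - 4.13
(4) = (450*sin(t)^5 + 110*sin(t)^4 - 167*sin(t)^2 - 1153*sin(t)/4 + 675*sin(3*t)/4 - 25*sin(5*t) + 4)/(2*(5*sin(t)^2 - sin(t) + 1)^3)
(5) = -8.72*z - 2.21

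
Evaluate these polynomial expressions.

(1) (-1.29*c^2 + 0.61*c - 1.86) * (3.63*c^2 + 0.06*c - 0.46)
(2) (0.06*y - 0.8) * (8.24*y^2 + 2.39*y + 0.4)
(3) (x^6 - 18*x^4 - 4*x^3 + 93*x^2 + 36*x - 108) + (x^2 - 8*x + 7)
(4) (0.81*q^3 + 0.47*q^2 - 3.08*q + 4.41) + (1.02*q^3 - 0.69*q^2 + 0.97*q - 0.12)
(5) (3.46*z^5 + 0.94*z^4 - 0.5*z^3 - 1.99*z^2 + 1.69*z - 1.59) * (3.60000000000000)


(1) = -4.6827*c^4 + 2.1369*c^3 - 6.1218*c^2 - 0.3922*c + 0.8556
(2) = 0.4944*y^3 - 6.4486*y^2 - 1.888*y - 0.32
(3) = x^6 - 18*x^4 - 4*x^3 + 94*x^2 + 28*x - 101
(4) = 1.83*q^3 - 0.22*q^2 - 2.11*q + 4.29
(5) = 12.456*z^5 + 3.384*z^4 - 1.8*z^3 - 7.164*z^2 + 6.084*z - 5.724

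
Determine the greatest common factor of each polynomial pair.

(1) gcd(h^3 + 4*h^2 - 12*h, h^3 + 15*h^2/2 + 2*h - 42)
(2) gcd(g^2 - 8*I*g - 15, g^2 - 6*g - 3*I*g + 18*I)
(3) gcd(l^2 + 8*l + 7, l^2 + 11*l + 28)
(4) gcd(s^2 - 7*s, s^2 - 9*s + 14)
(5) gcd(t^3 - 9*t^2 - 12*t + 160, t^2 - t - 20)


(1) = h^2 + 4*h - 12
(2) = g - 3*I
(3) = l + 7
(4) = s - 7
(5) = t^2 - t - 20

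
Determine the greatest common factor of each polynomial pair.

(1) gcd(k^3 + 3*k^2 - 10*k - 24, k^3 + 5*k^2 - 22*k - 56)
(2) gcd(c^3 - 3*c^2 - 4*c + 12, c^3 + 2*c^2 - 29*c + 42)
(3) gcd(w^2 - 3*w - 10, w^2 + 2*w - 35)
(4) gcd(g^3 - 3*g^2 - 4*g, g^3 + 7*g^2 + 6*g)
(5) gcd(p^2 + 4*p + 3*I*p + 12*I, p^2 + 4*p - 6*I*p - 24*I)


(1) = k + 2
(2) = gcd((c - 3)*(c - 2)*(c + 2), (c - 3)*(c - 2)*(c + 7)) = c^2 - 5*c + 6
(3) = w - 5
(4) = g^2 + g
(5) = gcd((p + 4)*(p + 3*I), (p + 4)*(p - 6*I)) = p + 4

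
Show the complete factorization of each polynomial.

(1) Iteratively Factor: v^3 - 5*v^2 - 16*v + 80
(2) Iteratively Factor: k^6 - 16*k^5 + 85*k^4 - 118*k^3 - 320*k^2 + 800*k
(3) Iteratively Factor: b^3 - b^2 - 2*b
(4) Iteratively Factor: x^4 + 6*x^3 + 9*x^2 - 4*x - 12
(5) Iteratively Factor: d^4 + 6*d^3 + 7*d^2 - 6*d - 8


(1) = (v + 4)*(v^2 - 9*v + 20) = (v - 5)*(v + 4)*(v - 4)
(2) = (k)*(k^5 - 16*k^4 + 85*k^3 - 118*k^2 - 320*k + 800) = k*(k + 2)*(k^4 - 18*k^3 + 121*k^2 - 360*k + 400) = k*(k - 5)*(k + 2)*(k^3 - 13*k^2 + 56*k - 80) = k*(k - 5)*(k - 4)*(k + 2)*(k^2 - 9*k + 20) = k*(k - 5)^2*(k - 4)*(k + 2)*(k - 4)
(3) = (b)*(b^2 - b - 2) = b*(b - 2)*(b + 1)
(4) = (x + 2)*(x^3 + 4*x^2 + x - 6) = (x - 1)*(x + 2)*(x^2 + 5*x + 6) = (x - 1)*(x + 2)^2*(x + 3)
(5) = (d + 1)*(d^3 + 5*d^2 + 2*d - 8) = (d - 1)*(d + 1)*(d^2 + 6*d + 8) = (d - 1)*(d + 1)*(d + 2)*(d + 4)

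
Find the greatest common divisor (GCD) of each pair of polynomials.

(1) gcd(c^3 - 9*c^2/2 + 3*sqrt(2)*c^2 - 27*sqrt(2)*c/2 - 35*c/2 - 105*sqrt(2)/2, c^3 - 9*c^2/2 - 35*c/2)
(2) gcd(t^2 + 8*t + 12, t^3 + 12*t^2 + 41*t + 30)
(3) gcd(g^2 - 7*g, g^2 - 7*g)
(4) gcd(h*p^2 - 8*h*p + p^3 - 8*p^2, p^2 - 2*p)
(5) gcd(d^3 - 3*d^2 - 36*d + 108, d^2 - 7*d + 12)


(1) = c^2 - 9*c/2 - 35/2
(2) = gcd((t + 2)*(t + 6), (t + 1)*(t + 5)*(t + 6)) = t + 6
(3) = g^2 - 7*g
(4) = gcd(p*(h + p)*(p - 8), p*(p - 2)) = p
(5) = gcd((d - 6)*(d - 3)*(d + 6), (d - 4)*(d - 3)) = d - 3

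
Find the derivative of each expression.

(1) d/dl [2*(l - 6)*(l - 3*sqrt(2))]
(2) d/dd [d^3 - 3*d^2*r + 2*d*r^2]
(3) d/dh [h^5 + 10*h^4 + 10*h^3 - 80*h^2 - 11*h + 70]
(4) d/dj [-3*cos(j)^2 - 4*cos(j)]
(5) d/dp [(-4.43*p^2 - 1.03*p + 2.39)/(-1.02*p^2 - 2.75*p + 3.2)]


(1) = 4*l - 12 - 6*sqrt(2)
(2) = 3*d^2 - 6*d*r + 2*r^2
(3) = 5*h^4 + 40*h^3 + 30*h^2 - 160*h - 11
(4) = 2*(3*cos(j) + 2)*sin(j)
(5) = (11.1319*p^2 - 23.4764*p + 3.2765)/(1.0404*p^4 + 5.61*p^3 + 1.0345*p^2 - 17.6*p + 10.24)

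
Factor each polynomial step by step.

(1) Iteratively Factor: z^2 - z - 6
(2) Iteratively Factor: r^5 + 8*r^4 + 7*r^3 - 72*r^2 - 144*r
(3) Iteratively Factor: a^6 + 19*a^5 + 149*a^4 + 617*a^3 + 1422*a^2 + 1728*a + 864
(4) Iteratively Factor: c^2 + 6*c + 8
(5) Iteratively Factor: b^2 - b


(1) = (z - 3)*(z + 2)
(2) = (r - 3)*(r^4 + 11*r^3 + 40*r^2 + 48*r) = (r - 3)*(r + 3)*(r^3 + 8*r^2 + 16*r) = r*(r - 3)*(r + 3)*(r^2 + 8*r + 16) = r*(r - 3)*(r + 3)*(r + 4)*(r + 4)
(3) = (a + 2)*(a^5 + 17*a^4 + 115*a^3 + 387*a^2 + 648*a + 432) = (a + 2)*(a + 3)*(a^4 + 14*a^3 + 73*a^2 + 168*a + 144) = (a + 2)*(a + 3)*(a + 4)*(a^3 + 10*a^2 + 33*a + 36) = (a + 2)*(a + 3)^2*(a + 4)*(a^2 + 7*a + 12) = (a + 2)*(a + 3)^3*(a + 4)*(a + 4)
(4) = (c + 2)*(c + 4)
(5) = (b)*(b - 1)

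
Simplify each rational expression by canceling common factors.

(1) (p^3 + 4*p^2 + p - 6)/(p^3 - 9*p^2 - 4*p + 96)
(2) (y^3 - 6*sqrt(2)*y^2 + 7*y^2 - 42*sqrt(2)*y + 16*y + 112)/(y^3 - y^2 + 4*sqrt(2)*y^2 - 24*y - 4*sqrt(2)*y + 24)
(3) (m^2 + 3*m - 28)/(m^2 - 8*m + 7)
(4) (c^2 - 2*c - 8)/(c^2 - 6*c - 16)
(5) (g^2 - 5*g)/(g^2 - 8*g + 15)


(1) = (p^2 + p - 2)/(p^2 - 12*p + 32)
(2) = (y^2 + y*(7 - 4*sqrt(2)) - 28*sqrt(2))/(y^2 + y*(-1 + 6*sqrt(2)) - 6*sqrt(2))
(3) = (m^2 + 3*m - 28)/(m^2 - 8*m + 7)
(4) = (c - 4)/(c - 8)
(5) = g/(g - 3)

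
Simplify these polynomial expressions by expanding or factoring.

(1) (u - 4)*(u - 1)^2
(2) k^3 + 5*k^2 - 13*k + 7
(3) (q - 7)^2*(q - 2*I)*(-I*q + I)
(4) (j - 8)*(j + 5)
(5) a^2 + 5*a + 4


(1) = u^3 - 6*u^2 + 9*u - 4
(2) = (k - 1)^2*(k + 7)
(3) = -I*q^4 - 2*q^3 + 15*I*q^3 + 30*q^2 - 63*I*q^2 - 126*q + 49*I*q + 98
(4) = j^2 - 3*j - 40
(5) = (a + 1)*(a + 4)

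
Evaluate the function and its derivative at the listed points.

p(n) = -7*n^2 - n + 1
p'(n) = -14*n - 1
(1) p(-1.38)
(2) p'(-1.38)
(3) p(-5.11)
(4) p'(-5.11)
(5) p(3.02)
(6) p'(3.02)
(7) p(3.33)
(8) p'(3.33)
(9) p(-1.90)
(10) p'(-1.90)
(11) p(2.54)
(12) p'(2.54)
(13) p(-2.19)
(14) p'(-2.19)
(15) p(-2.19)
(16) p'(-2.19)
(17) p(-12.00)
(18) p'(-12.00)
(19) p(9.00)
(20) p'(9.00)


(1) = -10.95
(2) = 18.32
(3) = -176.67
(4) = 70.54
(5) = -65.86
(6) = -43.28
(7) = -79.95
(8) = -47.62
(9) = -22.37
(10) = 25.60
(11) = -46.70
(12) = -36.56
(13) = -30.38
(14) = 29.66
(15) = -30.38
(16) = 29.66
(17) = -995.00
(18) = 167.00
(19) = -575.00
(20) = -127.00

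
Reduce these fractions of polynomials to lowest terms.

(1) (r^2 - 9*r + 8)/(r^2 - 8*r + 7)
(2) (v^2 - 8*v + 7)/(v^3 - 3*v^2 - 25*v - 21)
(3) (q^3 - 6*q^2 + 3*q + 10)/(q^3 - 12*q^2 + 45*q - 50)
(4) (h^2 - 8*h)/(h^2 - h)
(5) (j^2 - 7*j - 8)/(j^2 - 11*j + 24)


(1) = (r - 8)/(r - 7)
(2) = (v - 1)/(v^2 + 4*v + 3)
(3) = (q + 1)/(q - 5)
(4) = (h - 8)/(h - 1)
(5) = (j + 1)/(j - 3)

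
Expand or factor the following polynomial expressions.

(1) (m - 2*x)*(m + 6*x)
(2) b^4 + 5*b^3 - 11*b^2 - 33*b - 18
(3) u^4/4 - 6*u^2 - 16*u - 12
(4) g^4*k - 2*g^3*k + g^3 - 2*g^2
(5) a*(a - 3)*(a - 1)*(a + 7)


(1) = m^2 + 4*m*x - 12*x^2
(2) = (b - 3)*(b + 1)^2*(b + 6)
(3) = (u/2 + 1)^2*(u - 6)*(u + 2)
(4) = g^2*(g - 2)*(g*k + 1)
(5) = a^4 + 3*a^3 - 25*a^2 + 21*a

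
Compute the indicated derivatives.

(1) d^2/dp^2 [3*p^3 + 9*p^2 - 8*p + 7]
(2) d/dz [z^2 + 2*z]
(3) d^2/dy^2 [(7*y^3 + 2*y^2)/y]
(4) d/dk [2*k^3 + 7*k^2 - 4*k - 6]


(1) = 18*p + 18
(2) = 2*z + 2
(3) = 14
(4) = 6*k^2 + 14*k - 4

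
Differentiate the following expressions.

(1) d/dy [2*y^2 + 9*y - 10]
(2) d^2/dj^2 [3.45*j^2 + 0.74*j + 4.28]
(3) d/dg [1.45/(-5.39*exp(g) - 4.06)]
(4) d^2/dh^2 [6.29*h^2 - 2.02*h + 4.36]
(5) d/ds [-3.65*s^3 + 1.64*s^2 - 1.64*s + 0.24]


(1) = 4*y + 9
(2) = 6.90000000000000
(3) = 7.8155*exp(g)/(5.39*exp(g) + 4.06)^2
(4) = 12.5800000000000
(5) = -10.95*s^2 + 3.28*s - 1.64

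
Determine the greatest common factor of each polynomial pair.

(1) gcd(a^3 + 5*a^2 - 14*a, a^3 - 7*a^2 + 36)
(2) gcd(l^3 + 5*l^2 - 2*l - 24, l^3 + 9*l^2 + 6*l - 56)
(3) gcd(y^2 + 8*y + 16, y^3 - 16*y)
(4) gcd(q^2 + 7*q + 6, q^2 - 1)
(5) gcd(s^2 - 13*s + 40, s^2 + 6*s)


(1) = gcd(a*(a - 2)*(a + 7), (a - 6)*(a - 3)*(a + 2)) = 1
(2) = gcd((l - 2)*(l + 3)*(l + 4), (l - 2)*(l + 4)*(l + 7)) = l^2 + 2*l - 8
(3) = gcd((y + 4)^2, y*(y - 4)*(y + 4)) = y + 4
(4) = q + 1
(5) = 1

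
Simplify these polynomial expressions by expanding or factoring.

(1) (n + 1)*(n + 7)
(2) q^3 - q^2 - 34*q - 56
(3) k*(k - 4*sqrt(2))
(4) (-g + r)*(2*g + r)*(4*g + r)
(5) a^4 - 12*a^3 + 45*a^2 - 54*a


(1) = n^2 + 8*n + 7
(2) = (q - 7)*(q + 2)*(q + 4)
(3) = k^2 - 4*sqrt(2)*k
(4) = -8*g^3 + 2*g^2*r + 5*g*r^2 + r^3
(5) = a*(a - 6)*(a - 3)^2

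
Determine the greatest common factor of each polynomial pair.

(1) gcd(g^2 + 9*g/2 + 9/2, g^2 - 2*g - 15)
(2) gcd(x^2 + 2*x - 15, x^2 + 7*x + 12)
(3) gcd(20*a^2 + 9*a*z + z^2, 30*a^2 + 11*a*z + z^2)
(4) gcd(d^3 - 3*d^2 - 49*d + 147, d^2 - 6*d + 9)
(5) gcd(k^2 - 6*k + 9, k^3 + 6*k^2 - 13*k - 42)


(1) = gcd((g + 3/2)*(g + 3), (g - 5)*(g + 3)) = g + 3
(2) = 1
(3) = 5*a + z
(4) = gcd((d - 7)*(d - 3)*(d + 7), (d - 3)^2) = d - 3
(5) = gcd((k - 3)^2, (k - 3)*(k + 2)*(k + 7)) = k - 3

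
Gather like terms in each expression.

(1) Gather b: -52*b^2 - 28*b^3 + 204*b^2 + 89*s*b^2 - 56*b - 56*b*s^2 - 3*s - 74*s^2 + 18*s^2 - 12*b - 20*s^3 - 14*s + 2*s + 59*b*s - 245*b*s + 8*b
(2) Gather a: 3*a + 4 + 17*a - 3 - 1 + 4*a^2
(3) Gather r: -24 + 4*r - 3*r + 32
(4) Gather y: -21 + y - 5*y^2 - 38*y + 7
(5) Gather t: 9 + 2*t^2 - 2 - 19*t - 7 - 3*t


(1) = -28*b^3 + b^2*(89*s + 152) + b*(-56*s^2 - 186*s - 60) - 20*s^3 - 56*s^2 - 15*s
(2) = 4*a^2 + 20*a
(3) = r + 8
(4) = -5*y^2 - 37*y - 14
(5) = 2*t^2 - 22*t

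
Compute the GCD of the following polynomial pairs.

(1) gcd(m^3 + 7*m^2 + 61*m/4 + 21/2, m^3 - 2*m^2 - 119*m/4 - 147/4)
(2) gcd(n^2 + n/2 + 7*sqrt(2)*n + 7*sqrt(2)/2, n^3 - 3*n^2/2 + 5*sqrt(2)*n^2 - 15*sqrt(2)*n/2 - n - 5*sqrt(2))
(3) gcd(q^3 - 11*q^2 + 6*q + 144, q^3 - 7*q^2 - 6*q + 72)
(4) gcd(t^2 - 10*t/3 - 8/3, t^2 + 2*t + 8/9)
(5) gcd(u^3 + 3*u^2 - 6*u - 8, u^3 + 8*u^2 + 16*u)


(1) = gcd((m + 3/2)*(m + 2)*(m + 7/2), (m - 7)*(m + 3/2)*(m + 7/2)) = m^2 + 5*m + 21/4
(2) = gcd((n + 1/2)*(n + 7*sqrt(2)), (n - 2)*(n + 1/2)*(n + 5*sqrt(2))) = n + 1/2
(3) = q^2 - 3*q - 18
(4) = gcd((t - 4)*(t + 2/3), (t + 2/3)*(t + 4/3)) = t + 2/3
(5) = gcd((u - 2)*(u + 1)*(u + 4), u*(u + 4)^2) = u + 4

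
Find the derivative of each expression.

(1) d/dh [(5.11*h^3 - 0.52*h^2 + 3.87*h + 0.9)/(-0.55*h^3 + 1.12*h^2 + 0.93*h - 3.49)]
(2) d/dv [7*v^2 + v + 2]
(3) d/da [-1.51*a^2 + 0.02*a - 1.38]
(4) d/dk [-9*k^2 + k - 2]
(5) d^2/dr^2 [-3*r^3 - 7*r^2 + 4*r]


(1) = (5.4372*h^4 + 13.7616*h^3 - 56.8347*h^2 + 1.6136*h - 14.3433)/(0.3025*h^6 - 1.232*h^5 + 0.2314*h^4 + 5.9222*h^3 - 6.9527*h^2 - 6.4914*h + 12.1801)
(2) = 14*v + 1
(3) = 0.02 - 3.02*a
(4) = 1 - 18*k
(5) = -18*r - 14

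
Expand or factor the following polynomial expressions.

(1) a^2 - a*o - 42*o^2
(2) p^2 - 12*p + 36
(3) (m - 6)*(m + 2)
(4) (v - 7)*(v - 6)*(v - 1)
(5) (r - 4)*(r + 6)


(1) = (a - 7*o)*(a + 6*o)
(2) = (p - 6)^2
(3) = m^2 - 4*m - 12
(4) = v^3 - 14*v^2 + 55*v - 42
(5) = r^2 + 2*r - 24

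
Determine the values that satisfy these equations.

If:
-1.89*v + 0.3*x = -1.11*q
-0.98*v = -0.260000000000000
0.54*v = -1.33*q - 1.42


Then:
q = -1.18
v = 0.27
x = 6.02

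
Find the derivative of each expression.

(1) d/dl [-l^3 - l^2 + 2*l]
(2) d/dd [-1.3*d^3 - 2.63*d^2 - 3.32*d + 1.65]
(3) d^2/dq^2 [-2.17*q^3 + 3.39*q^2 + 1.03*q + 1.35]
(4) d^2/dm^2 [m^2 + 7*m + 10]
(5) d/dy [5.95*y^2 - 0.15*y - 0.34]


(1) = -3*l^2 - 2*l + 2
(2) = -3.9*d^2 - 5.26*d - 3.32
(3) = 6.78 - 13.02*q
(4) = 2
(5) = 11.9*y - 0.15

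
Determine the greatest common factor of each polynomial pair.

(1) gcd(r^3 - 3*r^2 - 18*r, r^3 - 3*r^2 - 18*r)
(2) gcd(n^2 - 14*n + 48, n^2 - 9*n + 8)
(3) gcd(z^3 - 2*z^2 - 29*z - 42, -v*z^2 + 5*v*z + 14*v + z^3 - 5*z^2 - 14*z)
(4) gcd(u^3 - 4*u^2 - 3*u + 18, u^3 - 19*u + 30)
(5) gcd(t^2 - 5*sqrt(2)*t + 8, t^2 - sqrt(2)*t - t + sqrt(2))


(1) = gcd(r*(r - 6)*(r + 3), r*(r - 6)*(r + 3)) = r^3 - 3*r^2 - 18*r
(2) = gcd((n - 8)*(n - 6), (n - 8)*(n - 1)) = n - 8
(3) = gcd((z - 7)*(z + 2)*(z + 3), (-v + z)*(z - 7)*(z + 2)) = z^2 - 5*z - 14
(4) = gcd((u - 3)^2*(u + 2), (u - 3)*(u - 2)*(u + 5)) = u - 3
(5) = t - sqrt(2)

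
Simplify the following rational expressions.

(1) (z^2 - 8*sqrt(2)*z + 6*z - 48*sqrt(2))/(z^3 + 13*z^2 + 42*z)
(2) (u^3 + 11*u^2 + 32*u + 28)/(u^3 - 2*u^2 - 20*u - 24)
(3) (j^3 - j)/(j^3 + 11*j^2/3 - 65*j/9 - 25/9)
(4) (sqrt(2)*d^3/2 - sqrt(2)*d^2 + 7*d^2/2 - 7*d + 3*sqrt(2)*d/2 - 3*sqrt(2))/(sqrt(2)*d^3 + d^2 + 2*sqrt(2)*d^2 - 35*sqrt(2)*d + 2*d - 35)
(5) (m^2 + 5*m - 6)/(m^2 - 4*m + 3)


(1) = (z - 8*sqrt(2))/(z^2 + 7*z)
(2) = (u + 7)/(u - 6)
(3) = (9*j^3 - 9*j)/(9*j^3 + 33*j^2 - 65*j - 25)
(4) = (sqrt(2)*d^2 + d*(6 - 2*sqrt(2)) - 12)/(2*sqrt(2)*d^2 + 4*sqrt(2)*d - 70*sqrt(2))
(5) = (m + 6)/(m - 3)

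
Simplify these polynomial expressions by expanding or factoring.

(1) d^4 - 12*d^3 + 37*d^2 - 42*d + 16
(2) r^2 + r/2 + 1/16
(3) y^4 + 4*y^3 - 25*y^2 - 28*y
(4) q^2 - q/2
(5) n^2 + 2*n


(1) = (d - 8)*(d - 2)*(d - 1)^2
(2) = (r + 1/4)^2
(3) = y*(y - 4)*(y + 1)*(y + 7)
(4) = q*(q - 1/2)
(5) = n*(n + 2)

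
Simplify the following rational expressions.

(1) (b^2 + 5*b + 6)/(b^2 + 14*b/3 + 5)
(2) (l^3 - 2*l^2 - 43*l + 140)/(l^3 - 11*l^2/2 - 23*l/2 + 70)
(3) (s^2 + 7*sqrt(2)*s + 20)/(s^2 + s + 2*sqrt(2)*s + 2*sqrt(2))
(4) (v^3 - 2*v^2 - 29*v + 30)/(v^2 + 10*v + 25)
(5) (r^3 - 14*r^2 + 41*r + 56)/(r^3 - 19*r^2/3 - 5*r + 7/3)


(1) = (3*b + 6)/(3*b + 5)
(2) = (2*l + 14)/(2*l + 7)
(3) = (s + 5*sqrt(2))/(s + 1)
(4) = (v^2 - 7*v + 6)/(v + 5)
(5) = (3*r - 24)/(3*r - 1)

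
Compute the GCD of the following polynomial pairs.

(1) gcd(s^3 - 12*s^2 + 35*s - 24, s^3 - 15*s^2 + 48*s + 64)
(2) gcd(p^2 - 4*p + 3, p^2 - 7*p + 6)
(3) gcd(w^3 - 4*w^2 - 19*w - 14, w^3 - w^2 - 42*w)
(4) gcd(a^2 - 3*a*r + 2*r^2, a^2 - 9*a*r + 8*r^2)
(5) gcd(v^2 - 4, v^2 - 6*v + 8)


(1) = gcd((s - 8)*(s - 3)*(s - 1), (s - 8)^2*(s + 1)) = s - 8
(2) = gcd((p - 3)*(p - 1), (p - 6)*(p - 1)) = p - 1
(3) = gcd((w - 7)*(w + 1)*(w + 2), w*(w - 7)*(w + 6)) = w - 7
(4) = gcd((a - 2*r)*(a - r), (a - 8*r)*(a - r)) = -a + r
(5) = v - 2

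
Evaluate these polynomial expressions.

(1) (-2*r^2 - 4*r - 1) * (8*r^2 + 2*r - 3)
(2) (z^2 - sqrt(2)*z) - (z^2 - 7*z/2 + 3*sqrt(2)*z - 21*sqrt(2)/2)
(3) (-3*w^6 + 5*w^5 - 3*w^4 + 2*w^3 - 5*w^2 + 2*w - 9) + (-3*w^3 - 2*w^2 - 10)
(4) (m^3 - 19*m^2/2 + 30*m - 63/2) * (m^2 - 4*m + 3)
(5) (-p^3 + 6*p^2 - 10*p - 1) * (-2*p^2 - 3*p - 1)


(1) = -16*r^4 - 36*r^3 - 10*r^2 + 10*r + 3
(2) = -4*sqrt(2)*z + 7*z/2 + 21*sqrt(2)/2
(3) = -3*w^6 + 5*w^5 - 3*w^4 - w^3 - 7*w^2 + 2*w - 19
(4) = m^5 - 27*m^4/2 + 71*m^3 - 180*m^2 + 216*m - 189/2
(5) = 2*p^5 - 9*p^4 + 3*p^3 + 26*p^2 + 13*p + 1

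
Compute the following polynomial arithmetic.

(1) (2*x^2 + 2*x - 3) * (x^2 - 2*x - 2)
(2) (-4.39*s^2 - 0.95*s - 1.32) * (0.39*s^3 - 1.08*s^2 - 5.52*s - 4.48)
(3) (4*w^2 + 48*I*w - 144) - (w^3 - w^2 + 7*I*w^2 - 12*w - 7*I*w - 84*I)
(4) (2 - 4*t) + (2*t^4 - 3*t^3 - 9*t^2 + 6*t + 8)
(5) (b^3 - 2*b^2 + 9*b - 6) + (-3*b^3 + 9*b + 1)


(1) = 2*x^4 - 2*x^3 - 11*x^2 + 2*x + 6
(2) = -1.7121*s^5 + 4.3707*s^4 + 24.744*s^3 + 26.3368*s^2 + 11.5424*s + 5.9136
(3) = -w^3 + 5*w^2 - 7*I*w^2 + 12*w + 55*I*w - 144 + 84*I
(4) = 2*t^4 - 3*t^3 - 9*t^2 + 2*t + 10
(5) = -2*b^3 - 2*b^2 + 18*b - 5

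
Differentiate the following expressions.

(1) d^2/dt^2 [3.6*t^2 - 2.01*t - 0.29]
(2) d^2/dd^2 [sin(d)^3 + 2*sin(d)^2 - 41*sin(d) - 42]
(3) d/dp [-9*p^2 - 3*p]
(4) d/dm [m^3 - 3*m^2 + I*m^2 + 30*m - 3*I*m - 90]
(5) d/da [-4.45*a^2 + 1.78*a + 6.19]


(1) = 7.20000000000000
(2) = -9*sin(d)^3 - 8*sin(d)^2 + 47*sin(d) + 4
(3) = -18*p - 3
(4) = 3*m^2 + 2*m*(-3 + I) + 30 - 3*I
(5) = 1.78 - 8.9*a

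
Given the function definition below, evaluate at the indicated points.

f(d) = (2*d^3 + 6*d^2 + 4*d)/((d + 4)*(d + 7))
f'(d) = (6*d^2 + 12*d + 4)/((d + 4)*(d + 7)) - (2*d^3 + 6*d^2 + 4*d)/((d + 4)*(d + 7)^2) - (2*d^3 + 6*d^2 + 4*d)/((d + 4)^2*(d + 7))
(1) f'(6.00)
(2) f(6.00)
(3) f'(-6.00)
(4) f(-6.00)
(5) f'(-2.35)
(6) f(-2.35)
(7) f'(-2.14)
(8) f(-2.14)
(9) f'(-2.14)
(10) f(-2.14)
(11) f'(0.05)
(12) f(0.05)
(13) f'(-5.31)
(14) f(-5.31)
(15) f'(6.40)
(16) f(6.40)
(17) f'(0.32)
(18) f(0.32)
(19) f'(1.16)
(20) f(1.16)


(1) = 1.33
(2) = 5.17
(3) = -134.00
(4) = 120.00
(5) = 1.40
(6) = -0.29
(7) = 0.70
(8) = -0.08
(9) = 0.70
(10) = -0.08
(11) = 0.16
(12) = 0.01
(13) = -37.69
(14) = 68.43
(15) = 1.37
(16) = 5.71
(17) = 0.24
(18) = 0.06
(19) = 0.50
(20) = 0.38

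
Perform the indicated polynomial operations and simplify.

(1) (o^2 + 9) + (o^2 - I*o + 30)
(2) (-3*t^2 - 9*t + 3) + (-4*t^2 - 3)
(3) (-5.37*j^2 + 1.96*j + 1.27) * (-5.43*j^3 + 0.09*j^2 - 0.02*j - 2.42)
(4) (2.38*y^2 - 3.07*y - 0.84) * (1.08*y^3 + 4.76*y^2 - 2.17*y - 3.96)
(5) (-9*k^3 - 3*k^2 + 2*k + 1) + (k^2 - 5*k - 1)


(1) = 2*o^2 - I*o + 39
(2) = -7*t^2 - 9*t
(3) = 29.1591*j^5 - 11.1261*j^4 - 6.6123*j^3 + 13.0705*j^2 - 4.7686*j - 3.0734
(4) = 2.5704*y^5 + 8.0132*y^4 - 20.685*y^3 - 6.7613*y^2 + 13.98*y + 3.3264
(5) = -9*k^3 - 2*k^2 - 3*k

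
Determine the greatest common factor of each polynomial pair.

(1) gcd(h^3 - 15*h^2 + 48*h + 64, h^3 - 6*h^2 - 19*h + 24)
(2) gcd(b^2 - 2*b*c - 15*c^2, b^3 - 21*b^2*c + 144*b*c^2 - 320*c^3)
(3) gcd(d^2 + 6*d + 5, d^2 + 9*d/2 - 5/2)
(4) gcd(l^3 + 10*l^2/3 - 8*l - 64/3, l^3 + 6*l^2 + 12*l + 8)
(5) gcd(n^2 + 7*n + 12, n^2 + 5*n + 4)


(1) = h - 8
(2) = b - 5*c
(3) = gcd((d + 1)*(d + 5), (d - 1/2)*(d + 5)) = d + 5
(4) = gcd((l - 8/3)*(l + 2)*(l + 4), (l + 2)^3) = l + 2
(5) = n + 4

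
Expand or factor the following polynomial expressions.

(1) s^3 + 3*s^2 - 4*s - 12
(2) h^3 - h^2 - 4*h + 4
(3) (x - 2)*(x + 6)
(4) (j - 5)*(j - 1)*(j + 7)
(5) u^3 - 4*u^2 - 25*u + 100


(1) = (s - 2)*(s + 2)*(s + 3)
(2) = (h - 2)*(h - 1)*(h + 2)
(3) = x^2 + 4*x - 12
(4) = j^3 + j^2 - 37*j + 35
(5) = (u - 5)*(u - 4)*(u + 5)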